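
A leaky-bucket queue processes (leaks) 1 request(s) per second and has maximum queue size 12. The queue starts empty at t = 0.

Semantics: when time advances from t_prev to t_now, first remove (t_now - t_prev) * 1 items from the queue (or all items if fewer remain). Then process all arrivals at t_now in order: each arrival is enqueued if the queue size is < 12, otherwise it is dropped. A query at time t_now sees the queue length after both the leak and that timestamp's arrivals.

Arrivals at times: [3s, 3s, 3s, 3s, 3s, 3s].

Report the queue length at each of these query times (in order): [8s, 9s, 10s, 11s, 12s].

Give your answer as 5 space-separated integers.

Answer: 1 0 0 0 0

Derivation:
Queue lengths at query times:
  query t=8s: backlog = 1
  query t=9s: backlog = 0
  query t=10s: backlog = 0
  query t=11s: backlog = 0
  query t=12s: backlog = 0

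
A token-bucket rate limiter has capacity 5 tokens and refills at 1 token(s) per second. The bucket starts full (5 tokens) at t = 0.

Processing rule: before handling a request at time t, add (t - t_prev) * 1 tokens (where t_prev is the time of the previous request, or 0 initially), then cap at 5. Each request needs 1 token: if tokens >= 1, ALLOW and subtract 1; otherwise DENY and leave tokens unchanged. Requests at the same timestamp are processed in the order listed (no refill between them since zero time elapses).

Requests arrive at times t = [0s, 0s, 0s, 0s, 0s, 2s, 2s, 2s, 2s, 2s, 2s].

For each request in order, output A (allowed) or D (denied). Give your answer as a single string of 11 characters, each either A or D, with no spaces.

Answer: AAAAAAADDDD

Derivation:
Simulating step by step:
  req#1 t=0s: ALLOW
  req#2 t=0s: ALLOW
  req#3 t=0s: ALLOW
  req#4 t=0s: ALLOW
  req#5 t=0s: ALLOW
  req#6 t=2s: ALLOW
  req#7 t=2s: ALLOW
  req#8 t=2s: DENY
  req#9 t=2s: DENY
  req#10 t=2s: DENY
  req#11 t=2s: DENY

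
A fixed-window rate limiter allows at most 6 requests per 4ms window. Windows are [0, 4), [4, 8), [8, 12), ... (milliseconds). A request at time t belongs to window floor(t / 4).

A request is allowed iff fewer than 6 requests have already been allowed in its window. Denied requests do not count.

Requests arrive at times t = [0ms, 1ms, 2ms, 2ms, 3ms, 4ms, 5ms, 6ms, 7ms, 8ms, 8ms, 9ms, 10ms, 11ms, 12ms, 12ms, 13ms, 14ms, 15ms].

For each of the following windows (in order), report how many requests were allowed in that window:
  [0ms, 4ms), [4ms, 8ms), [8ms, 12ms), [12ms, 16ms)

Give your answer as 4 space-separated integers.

Answer: 5 4 5 5

Derivation:
Processing requests:
  req#1 t=0ms (window 0): ALLOW
  req#2 t=1ms (window 0): ALLOW
  req#3 t=2ms (window 0): ALLOW
  req#4 t=2ms (window 0): ALLOW
  req#5 t=3ms (window 0): ALLOW
  req#6 t=4ms (window 1): ALLOW
  req#7 t=5ms (window 1): ALLOW
  req#8 t=6ms (window 1): ALLOW
  req#9 t=7ms (window 1): ALLOW
  req#10 t=8ms (window 2): ALLOW
  req#11 t=8ms (window 2): ALLOW
  req#12 t=9ms (window 2): ALLOW
  req#13 t=10ms (window 2): ALLOW
  req#14 t=11ms (window 2): ALLOW
  req#15 t=12ms (window 3): ALLOW
  req#16 t=12ms (window 3): ALLOW
  req#17 t=13ms (window 3): ALLOW
  req#18 t=14ms (window 3): ALLOW
  req#19 t=15ms (window 3): ALLOW

Allowed counts by window: 5 4 5 5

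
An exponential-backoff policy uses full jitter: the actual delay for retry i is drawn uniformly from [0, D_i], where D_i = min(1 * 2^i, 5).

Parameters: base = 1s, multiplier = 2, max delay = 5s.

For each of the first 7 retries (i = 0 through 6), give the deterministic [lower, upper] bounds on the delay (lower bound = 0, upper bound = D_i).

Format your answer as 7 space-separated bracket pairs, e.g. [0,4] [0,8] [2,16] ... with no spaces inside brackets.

Computing bounds per retry:
  i=0: D_i=min(1*2^0,5)=1, bounds=[0,1]
  i=1: D_i=min(1*2^1,5)=2, bounds=[0,2]
  i=2: D_i=min(1*2^2,5)=4, bounds=[0,4]
  i=3: D_i=min(1*2^3,5)=5, bounds=[0,5]
  i=4: D_i=min(1*2^4,5)=5, bounds=[0,5]
  i=5: D_i=min(1*2^5,5)=5, bounds=[0,5]
  i=6: D_i=min(1*2^6,5)=5, bounds=[0,5]

Answer: [0,1] [0,2] [0,4] [0,5] [0,5] [0,5] [0,5]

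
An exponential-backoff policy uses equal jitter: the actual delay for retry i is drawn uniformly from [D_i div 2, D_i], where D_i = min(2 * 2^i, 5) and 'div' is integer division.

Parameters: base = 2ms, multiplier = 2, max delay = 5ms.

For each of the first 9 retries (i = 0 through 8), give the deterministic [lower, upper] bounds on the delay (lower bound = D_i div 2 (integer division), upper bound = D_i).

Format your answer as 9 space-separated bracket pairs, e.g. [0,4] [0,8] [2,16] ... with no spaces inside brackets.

Answer: [1,2] [2,4] [2,5] [2,5] [2,5] [2,5] [2,5] [2,5] [2,5]

Derivation:
Computing bounds per retry:
  i=0: D_i=min(2*2^0,5)=2, bounds=[1,2]
  i=1: D_i=min(2*2^1,5)=4, bounds=[2,4]
  i=2: D_i=min(2*2^2,5)=5, bounds=[2,5]
  i=3: D_i=min(2*2^3,5)=5, bounds=[2,5]
  i=4: D_i=min(2*2^4,5)=5, bounds=[2,5]
  i=5: D_i=min(2*2^5,5)=5, bounds=[2,5]
  i=6: D_i=min(2*2^6,5)=5, bounds=[2,5]
  i=7: D_i=min(2*2^7,5)=5, bounds=[2,5]
  i=8: D_i=min(2*2^8,5)=5, bounds=[2,5]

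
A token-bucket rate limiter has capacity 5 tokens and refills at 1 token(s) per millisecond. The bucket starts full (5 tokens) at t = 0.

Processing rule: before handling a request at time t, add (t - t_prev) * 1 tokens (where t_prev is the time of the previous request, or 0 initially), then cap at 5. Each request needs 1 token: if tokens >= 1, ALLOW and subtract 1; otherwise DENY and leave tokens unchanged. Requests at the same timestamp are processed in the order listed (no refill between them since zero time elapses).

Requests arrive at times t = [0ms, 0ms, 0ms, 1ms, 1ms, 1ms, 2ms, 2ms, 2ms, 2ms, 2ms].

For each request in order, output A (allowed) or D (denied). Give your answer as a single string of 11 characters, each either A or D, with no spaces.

Simulating step by step:
  req#1 t=0ms: ALLOW
  req#2 t=0ms: ALLOW
  req#3 t=0ms: ALLOW
  req#4 t=1ms: ALLOW
  req#5 t=1ms: ALLOW
  req#6 t=1ms: ALLOW
  req#7 t=2ms: ALLOW
  req#8 t=2ms: DENY
  req#9 t=2ms: DENY
  req#10 t=2ms: DENY
  req#11 t=2ms: DENY

Answer: AAAAAAADDDD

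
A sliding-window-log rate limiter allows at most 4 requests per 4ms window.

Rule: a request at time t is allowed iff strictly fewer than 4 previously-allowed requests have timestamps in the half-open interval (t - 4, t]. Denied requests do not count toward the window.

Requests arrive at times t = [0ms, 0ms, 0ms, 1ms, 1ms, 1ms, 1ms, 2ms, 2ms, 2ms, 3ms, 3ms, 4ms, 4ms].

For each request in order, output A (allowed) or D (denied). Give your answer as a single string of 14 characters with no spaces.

Answer: AAAADDDDDDDDAA

Derivation:
Tracking allowed requests in the window:
  req#1 t=0ms: ALLOW
  req#2 t=0ms: ALLOW
  req#3 t=0ms: ALLOW
  req#4 t=1ms: ALLOW
  req#5 t=1ms: DENY
  req#6 t=1ms: DENY
  req#7 t=1ms: DENY
  req#8 t=2ms: DENY
  req#9 t=2ms: DENY
  req#10 t=2ms: DENY
  req#11 t=3ms: DENY
  req#12 t=3ms: DENY
  req#13 t=4ms: ALLOW
  req#14 t=4ms: ALLOW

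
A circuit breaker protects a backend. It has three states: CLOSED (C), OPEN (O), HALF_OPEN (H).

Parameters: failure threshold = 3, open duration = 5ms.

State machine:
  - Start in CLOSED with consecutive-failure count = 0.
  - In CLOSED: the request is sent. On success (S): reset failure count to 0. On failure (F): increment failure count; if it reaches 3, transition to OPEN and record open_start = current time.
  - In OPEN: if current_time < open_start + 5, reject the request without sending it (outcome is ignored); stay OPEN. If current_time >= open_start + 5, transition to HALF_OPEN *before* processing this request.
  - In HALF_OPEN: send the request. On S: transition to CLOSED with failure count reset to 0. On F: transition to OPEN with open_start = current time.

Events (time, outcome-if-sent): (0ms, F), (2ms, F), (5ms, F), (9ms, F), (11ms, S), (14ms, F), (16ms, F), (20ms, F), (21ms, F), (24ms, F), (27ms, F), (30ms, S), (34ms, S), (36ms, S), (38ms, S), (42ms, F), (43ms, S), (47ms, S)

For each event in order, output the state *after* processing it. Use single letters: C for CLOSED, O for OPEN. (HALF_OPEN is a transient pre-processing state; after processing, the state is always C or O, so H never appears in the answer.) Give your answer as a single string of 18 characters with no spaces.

State after each event:
  event#1 t=0ms outcome=F: state=CLOSED
  event#2 t=2ms outcome=F: state=CLOSED
  event#3 t=5ms outcome=F: state=OPEN
  event#4 t=9ms outcome=F: state=OPEN
  event#5 t=11ms outcome=S: state=CLOSED
  event#6 t=14ms outcome=F: state=CLOSED
  event#7 t=16ms outcome=F: state=CLOSED
  event#8 t=20ms outcome=F: state=OPEN
  event#9 t=21ms outcome=F: state=OPEN
  event#10 t=24ms outcome=F: state=OPEN
  event#11 t=27ms outcome=F: state=OPEN
  event#12 t=30ms outcome=S: state=OPEN
  event#13 t=34ms outcome=S: state=CLOSED
  event#14 t=36ms outcome=S: state=CLOSED
  event#15 t=38ms outcome=S: state=CLOSED
  event#16 t=42ms outcome=F: state=CLOSED
  event#17 t=43ms outcome=S: state=CLOSED
  event#18 t=47ms outcome=S: state=CLOSED

Answer: CCOOCCCOOOOOCCCCCC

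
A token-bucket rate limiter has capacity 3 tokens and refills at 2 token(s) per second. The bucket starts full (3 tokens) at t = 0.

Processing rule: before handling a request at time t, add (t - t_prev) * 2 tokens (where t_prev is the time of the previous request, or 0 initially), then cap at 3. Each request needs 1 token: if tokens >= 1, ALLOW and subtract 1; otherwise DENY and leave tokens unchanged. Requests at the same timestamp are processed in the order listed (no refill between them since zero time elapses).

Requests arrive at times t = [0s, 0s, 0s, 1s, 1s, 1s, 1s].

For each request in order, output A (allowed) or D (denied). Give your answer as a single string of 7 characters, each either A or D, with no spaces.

Simulating step by step:
  req#1 t=0s: ALLOW
  req#2 t=0s: ALLOW
  req#3 t=0s: ALLOW
  req#4 t=1s: ALLOW
  req#5 t=1s: ALLOW
  req#6 t=1s: DENY
  req#7 t=1s: DENY

Answer: AAAAADD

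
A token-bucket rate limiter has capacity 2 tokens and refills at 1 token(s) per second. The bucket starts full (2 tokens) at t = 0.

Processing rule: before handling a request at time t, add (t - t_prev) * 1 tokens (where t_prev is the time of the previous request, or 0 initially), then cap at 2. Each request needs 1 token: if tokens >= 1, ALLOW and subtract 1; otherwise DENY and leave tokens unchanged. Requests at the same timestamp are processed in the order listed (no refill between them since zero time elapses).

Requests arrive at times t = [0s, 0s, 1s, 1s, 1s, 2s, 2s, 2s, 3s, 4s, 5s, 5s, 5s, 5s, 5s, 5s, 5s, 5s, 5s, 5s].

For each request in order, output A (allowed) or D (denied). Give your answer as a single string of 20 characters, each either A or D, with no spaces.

Simulating step by step:
  req#1 t=0s: ALLOW
  req#2 t=0s: ALLOW
  req#3 t=1s: ALLOW
  req#4 t=1s: DENY
  req#5 t=1s: DENY
  req#6 t=2s: ALLOW
  req#7 t=2s: DENY
  req#8 t=2s: DENY
  req#9 t=3s: ALLOW
  req#10 t=4s: ALLOW
  req#11 t=5s: ALLOW
  req#12 t=5s: DENY
  req#13 t=5s: DENY
  req#14 t=5s: DENY
  req#15 t=5s: DENY
  req#16 t=5s: DENY
  req#17 t=5s: DENY
  req#18 t=5s: DENY
  req#19 t=5s: DENY
  req#20 t=5s: DENY

Answer: AAADDADDAAADDDDDDDDD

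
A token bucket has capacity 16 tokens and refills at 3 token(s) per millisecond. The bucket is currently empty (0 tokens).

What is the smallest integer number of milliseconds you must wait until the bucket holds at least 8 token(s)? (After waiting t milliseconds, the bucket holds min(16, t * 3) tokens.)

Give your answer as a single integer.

Need t * 3 >= 8, so t >= 8/3.
Smallest integer t = ceil(8/3) = 3.

Answer: 3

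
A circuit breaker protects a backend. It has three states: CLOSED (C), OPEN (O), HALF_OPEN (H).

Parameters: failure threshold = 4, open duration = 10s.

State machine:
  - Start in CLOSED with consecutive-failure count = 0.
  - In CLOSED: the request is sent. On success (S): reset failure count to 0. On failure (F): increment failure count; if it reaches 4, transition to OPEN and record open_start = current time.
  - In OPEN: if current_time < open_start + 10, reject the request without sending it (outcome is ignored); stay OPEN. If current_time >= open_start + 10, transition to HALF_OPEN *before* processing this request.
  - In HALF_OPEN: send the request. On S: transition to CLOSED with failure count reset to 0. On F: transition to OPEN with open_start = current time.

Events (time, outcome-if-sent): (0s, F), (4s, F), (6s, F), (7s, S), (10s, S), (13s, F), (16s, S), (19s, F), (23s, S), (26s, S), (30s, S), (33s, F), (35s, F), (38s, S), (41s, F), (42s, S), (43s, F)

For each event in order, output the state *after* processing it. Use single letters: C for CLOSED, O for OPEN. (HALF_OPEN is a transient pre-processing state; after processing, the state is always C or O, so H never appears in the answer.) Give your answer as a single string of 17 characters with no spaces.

State after each event:
  event#1 t=0s outcome=F: state=CLOSED
  event#2 t=4s outcome=F: state=CLOSED
  event#3 t=6s outcome=F: state=CLOSED
  event#4 t=7s outcome=S: state=CLOSED
  event#5 t=10s outcome=S: state=CLOSED
  event#6 t=13s outcome=F: state=CLOSED
  event#7 t=16s outcome=S: state=CLOSED
  event#8 t=19s outcome=F: state=CLOSED
  event#9 t=23s outcome=S: state=CLOSED
  event#10 t=26s outcome=S: state=CLOSED
  event#11 t=30s outcome=S: state=CLOSED
  event#12 t=33s outcome=F: state=CLOSED
  event#13 t=35s outcome=F: state=CLOSED
  event#14 t=38s outcome=S: state=CLOSED
  event#15 t=41s outcome=F: state=CLOSED
  event#16 t=42s outcome=S: state=CLOSED
  event#17 t=43s outcome=F: state=CLOSED

Answer: CCCCCCCCCCCCCCCCC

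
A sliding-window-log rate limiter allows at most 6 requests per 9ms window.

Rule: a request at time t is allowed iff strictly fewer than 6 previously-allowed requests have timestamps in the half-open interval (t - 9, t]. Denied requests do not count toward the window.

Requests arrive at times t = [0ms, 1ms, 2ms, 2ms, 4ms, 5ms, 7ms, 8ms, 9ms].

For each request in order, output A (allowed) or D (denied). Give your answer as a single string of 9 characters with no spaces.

Answer: AAAAAADDA

Derivation:
Tracking allowed requests in the window:
  req#1 t=0ms: ALLOW
  req#2 t=1ms: ALLOW
  req#3 t=2ms: ALLOW
  req#4 t=2ms: ALLOW
  req#5 t=4ms: ALLOW
  req#6 t=5ms: ALLOW
  req#7 t=7ms: DENY
  req#8 t=8ms: DENY
  req#9 t=9ms: ALLOW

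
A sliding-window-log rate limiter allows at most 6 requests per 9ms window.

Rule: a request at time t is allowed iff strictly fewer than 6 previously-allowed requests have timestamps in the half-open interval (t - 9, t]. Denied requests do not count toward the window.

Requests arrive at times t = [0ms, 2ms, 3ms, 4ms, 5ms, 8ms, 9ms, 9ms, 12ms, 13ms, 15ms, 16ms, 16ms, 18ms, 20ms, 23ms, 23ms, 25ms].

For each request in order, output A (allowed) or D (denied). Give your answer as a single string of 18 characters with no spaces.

Tracking allowed requests in the window:
  req#1 t=0ms: ALLOW
  req#2 t=2ms: ALLOW
  req#3 t=3ms: ALLOW
  req#4 t=4ms: ALLOW
  req#5 t=5ms: ALLOW
  req#6 t=8ms: ALLOW
  req#7 t=9ms: ALLOW
  req#8 t=9ms: DENY
  req#9 t=12ms: ALLOW
  req#10 t=13ms: ALLOW
  req#11 t=15ms: ALLOW
  req#12 t=16ms: ALLOW
  req#13 t=16ms: DENY
  req#14 t=18ms: ALLOW
  req#15 t=20ms: ALLOW
  req#16 t=23ms: ALLOW
  req#17 t=23ms: ALLOW
  req#18 t=25ms: ALLOW

Answer: AAAAAAADAAAADAAAAA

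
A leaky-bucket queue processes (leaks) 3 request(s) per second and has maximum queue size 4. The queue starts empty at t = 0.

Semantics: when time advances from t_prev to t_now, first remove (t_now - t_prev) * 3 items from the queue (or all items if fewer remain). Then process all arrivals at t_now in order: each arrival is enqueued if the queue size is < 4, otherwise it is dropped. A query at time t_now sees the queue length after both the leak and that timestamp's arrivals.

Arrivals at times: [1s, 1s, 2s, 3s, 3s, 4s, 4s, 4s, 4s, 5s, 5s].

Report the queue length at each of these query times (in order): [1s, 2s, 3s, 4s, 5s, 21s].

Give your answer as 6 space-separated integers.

Answer: 2 1 2 4 3 0

Derivation:
Queue lengths at query times:
  query t=1s: backlog = 2
  query t=2s: backlog = 1
  query t=3s: backlog = 2
  query t=4s: backlog = 4
  query t=5s: backlog = 3
  query t=21s: backlog = 0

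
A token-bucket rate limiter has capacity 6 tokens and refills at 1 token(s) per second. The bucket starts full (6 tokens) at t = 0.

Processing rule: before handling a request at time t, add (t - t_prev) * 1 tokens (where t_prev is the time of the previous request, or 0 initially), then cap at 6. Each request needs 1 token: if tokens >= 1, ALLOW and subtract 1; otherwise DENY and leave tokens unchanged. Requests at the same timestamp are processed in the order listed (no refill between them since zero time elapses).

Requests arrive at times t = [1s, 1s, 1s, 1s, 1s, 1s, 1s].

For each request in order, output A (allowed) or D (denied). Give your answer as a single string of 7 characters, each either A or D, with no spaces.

Answer: AAAAAAD

Derivation:
Simulating step by step:
  req#1 t=1s: ALLOW
  req#2 t=1s: ALLOW
  req#3 t=1s: ALLOW
  req#4 t=1s: ALLOW
  req#5 t=1s: ALLOW
  req#6 t=1s: ALLOW
  req#7 t=1s: DENY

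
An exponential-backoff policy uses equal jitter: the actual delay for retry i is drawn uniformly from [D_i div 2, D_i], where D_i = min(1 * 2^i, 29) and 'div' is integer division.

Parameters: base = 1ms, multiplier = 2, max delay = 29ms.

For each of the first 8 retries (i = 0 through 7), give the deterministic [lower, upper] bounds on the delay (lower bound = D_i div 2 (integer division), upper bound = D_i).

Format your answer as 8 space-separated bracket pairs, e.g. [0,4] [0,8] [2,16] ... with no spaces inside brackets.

Answer: [0,1] [1,2] [2,4] [4,8] [8,16] [14,29] [14,29] [14,29]

Derivation:
Computing bounds per retry:
  i=0: D_i=min(1*2^0,29)=1, bounds=[0,1]
  i=1: D_i=min(1*2^1,29)=2, bounds=[1,2]
  i=2: D_i=min(1*2^2,29)=4, bounds=[2,4]
  i=3: D_i=min(1*2^3,29)=8, bounds=[4,8]
  i=4: D_i=min(1*2^4,29)=16, bounds=[8,16]
  i=5: D_i=min(1*2^5,29)=29, bounds=[14,29]
  i=6: D_i=min(1*2^6,29)=29, bounds=[14,29]
  i=7: D_i=min(1*2^7,29)=29, bounds=[14,29]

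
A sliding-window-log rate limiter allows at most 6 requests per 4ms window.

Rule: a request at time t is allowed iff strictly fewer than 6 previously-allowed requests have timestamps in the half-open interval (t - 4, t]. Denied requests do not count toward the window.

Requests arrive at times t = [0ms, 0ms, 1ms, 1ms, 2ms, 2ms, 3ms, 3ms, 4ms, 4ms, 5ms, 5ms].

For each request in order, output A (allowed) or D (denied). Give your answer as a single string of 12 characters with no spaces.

Answer: AAAAAADDAAAA

Derivation:
Tracking allowed requests in the window:
  req#1 t=0ms: ALLOW
  req#2 t=0ms: ALLOW
  req#3 t=1ms: ALLOW
  req#4 t=1ms: ALLOW
  req#5 t=2ms: ALLOW
  req#6 t=2ms: ALLOW
  req#7 t=3ms: DENY
  req#8 t=3ms: DENY
  req#9 t=4ms: ALLOW
  req#10 t=4ms: ALLOW
  req#11 t=5ms: ALLOW
  req#12 t=5ms: ALLOW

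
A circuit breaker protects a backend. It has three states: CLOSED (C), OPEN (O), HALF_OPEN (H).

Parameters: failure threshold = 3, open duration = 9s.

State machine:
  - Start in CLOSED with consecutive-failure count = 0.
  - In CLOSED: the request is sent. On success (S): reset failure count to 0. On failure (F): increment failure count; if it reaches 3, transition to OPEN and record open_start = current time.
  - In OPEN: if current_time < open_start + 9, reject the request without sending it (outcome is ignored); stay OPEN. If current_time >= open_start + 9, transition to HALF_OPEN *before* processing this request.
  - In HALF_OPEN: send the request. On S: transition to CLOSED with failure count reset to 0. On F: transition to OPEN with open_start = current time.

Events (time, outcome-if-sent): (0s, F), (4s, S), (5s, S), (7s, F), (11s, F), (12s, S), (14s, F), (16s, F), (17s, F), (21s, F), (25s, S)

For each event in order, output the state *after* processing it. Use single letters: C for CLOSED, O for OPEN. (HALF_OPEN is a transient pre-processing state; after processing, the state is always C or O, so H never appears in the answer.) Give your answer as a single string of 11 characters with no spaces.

State after each event:
  event#1 t=0s outcome=F: state=CLOSED
  event#2 t=4s outcome=S: state=CLOSED
  event#3 t=5s outcome=S: state=CLOSED
  event#4 t=7s outcome=F: state=CLOSED
  event#5 t=11s outcome=F: state=CLOSED
  event#6 t=12s outcome=S: state=CLOSED
  event#7 t=14s outcome=F: state=CLOSED
  event#8 t=16s outcome=F: state=CLOSED
  event#9 t=17s outcome=F: state=OPEN
  event#10 t=21s outcome=F: state=OPEN
  event#11 t=25s outcome=S: state=OPEN

Answer: CCCCCCCCOOO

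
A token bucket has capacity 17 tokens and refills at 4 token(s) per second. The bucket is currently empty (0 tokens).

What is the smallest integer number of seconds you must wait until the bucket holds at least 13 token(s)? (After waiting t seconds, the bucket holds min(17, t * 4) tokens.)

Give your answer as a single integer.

Need t * 4 >= 13, so t >= 13/4.
Smallest integer t = ceil(13/4) = 4.

Answer: 4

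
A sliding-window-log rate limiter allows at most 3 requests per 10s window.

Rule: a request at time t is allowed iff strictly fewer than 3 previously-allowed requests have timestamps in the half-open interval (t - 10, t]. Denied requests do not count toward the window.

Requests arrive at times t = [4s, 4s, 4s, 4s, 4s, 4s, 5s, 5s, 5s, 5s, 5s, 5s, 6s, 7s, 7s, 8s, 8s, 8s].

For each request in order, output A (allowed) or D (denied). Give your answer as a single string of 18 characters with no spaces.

Answer: AAADDDDDDDDDDDDDDD

Derivation:
Tracking allowed requests in the window:
  req#1 t=4s: ALLOW
  req#2 t=4s: ALLOW
  req#3 t=4s: ALLOW
  req#4 t=4s: DENY
  req#5 t=4s: DENY
  req#6 t=4s: DENY
  req#7 t=5s: DENY
  req#8 t=5s: DENY
  req#9 t=5s: DENY
  req#10 t=5s: DENY
  req#11 t=5s: DENY
  req#12 t=5s: DENY
  req#13 t=6s: DENY
  req#14 t=7s: DENY
  req#15 t=7s: DENY
  req#16 t=8s: DENY
  req#17 t=8s: DENY
  req#18 t=8s: DENY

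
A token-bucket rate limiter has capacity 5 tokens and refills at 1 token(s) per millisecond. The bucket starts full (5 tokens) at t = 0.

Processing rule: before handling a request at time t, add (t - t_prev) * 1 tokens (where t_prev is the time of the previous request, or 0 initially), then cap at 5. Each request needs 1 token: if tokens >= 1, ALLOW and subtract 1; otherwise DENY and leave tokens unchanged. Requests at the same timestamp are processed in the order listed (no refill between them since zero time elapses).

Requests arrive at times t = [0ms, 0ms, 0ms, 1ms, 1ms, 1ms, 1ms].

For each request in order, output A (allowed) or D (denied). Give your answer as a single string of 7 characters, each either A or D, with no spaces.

Answer: AAAAAAD

Derivation:
Simulating step by step:
  req#1 t=0ms: ALLOW
  req#2 t=0ms: ALLOW
  req#3 t=0ms: ALLOW
  req#4 t=1ms: ALLOW
  req#5 t=1ms: ALLOW
  req#6 t=1ms: ALLOW
  req#7 t=1ms: DENY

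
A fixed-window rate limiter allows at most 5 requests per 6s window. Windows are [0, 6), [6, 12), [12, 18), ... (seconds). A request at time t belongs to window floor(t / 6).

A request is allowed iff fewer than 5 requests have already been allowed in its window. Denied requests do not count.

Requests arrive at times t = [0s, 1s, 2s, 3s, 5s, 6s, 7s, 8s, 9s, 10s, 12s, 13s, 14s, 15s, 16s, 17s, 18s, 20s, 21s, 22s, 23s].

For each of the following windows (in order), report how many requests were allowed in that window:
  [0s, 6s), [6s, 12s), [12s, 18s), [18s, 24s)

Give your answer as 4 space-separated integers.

Processing requests:
  req#1 t=0s (window 0): ALLOW
  req#2 t=1s (window 0): ALLOW
  req#3 t=2s (window 0): ALLOW
  req#4 t=3s (window 0): ALLOW
  req#5 t=5s (window 0): ALLOW
  req#6 t=6s (window 1): ALLOW
  req#7 t=7s (window 1): ALLOW
  req#8 t=8s (window 1): ALLOW
  req#9 t=9s (window 1): ALLOW
  req#10 t=10s (window 1): ALLOW
  req#11 t=12s (window 2): ALLOW
  req#12 t=13s (window 2): ALLOW
  req#13 t=14s (window 2): ALLOW
  req#14 t=15s (window 2): ALLOW
  req#15 t=16s (window 2): ALLOW
  req#16 t=17s (window 2): DENY
  req#17 t=18s (window 3): ALLOW
  req#18 t=20s (window 3): ALLOW
  req#19 t=21s (window 3): ALLOW
  req#20 t=22s (window 3): ALLOW
  req#21 t=23s (window 3): ALLOW

Allowed counts by window: 5 5 5 5

Answer: 5 5 5 5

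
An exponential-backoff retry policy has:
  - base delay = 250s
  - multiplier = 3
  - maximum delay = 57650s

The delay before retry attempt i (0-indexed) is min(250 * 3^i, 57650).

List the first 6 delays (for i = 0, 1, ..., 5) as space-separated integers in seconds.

Computing each delay:
  i=0: min(250*3^0, 57650) = 250
  i=1: min(250*3^1, 57650) = 750
  i=2: min(250*3^2, 57650) = 2250
  i=3: min(250*3^3, 57650) = 6750
  i=4: min(250*3^4, 57650) = 20250
  i=5: min(250*3^5, 57650) = 57650

Answer: 250 750 2250 6750 20250 57650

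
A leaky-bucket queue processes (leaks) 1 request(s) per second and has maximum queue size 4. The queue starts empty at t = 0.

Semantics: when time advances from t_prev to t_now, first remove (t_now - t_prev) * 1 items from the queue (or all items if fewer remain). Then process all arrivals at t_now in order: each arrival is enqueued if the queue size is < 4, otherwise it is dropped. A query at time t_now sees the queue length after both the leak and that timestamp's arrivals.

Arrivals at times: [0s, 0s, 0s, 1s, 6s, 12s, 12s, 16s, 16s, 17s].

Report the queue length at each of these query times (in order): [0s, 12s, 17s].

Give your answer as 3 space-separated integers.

Answer: 3 2 2

Derivation:
Queue lengths at query times:
  query t=0s: backlog = 3
  query t=12s: backlog = 2
  query t=17s: backlog = 2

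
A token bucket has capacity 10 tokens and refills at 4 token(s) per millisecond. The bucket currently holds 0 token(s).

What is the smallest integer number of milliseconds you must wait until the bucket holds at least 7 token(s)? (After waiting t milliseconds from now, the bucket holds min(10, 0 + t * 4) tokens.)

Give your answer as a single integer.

Answer: 2

Derivation:
Need 0 + t * 4 >= 7, so t >= 7/4.
Smallest integer t = ceil(7/4) = 2.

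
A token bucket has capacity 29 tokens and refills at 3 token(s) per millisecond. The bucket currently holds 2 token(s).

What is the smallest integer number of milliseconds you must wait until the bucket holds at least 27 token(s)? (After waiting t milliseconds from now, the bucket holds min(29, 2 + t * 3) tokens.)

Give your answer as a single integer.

Answer: 9

Derivation:
Need 2 + t * 3 >= 27, so t >= 25/3.
Smallest integer t = ceil(25/3) = 9.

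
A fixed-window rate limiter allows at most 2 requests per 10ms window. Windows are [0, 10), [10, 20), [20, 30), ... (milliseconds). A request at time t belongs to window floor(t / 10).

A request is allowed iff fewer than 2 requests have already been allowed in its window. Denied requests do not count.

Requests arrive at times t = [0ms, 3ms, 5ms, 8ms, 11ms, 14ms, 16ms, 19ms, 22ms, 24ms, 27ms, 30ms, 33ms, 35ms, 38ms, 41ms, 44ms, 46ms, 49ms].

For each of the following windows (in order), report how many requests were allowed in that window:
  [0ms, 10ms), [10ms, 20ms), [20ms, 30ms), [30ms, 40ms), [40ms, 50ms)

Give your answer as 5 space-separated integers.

Processing requests:
  req#1 t=0ms (window 0): ALLOW
  req#2 t=3ms (window 0): ALLOW
  req#3 t=5ms (window 0): DENY
  req#4 t=8ms (window 0): DENY
  req#5 t=11ms (window 1): ALLOW
  req#6 t=14ms (window 1): ALLOW
  req#7 t=16ms (window 1): DENY
  req#8 t=19ms (window 1): DENY
  req#9 t=22ms (window 2): ALLOW
  req#10 t=24ms (window 2): ALLOW
  req#11 t=27ms (window 2): DENY
  req#12 t=30ms (window 3): ALLOW
  req#13 t=33ms (window 3): ALLOW
  req#14 t=35ms (window 3): DENY
  req#15 t=38ms (window 3): DENY
  req#16 t=41ms (window 4): ALLOW
  req#17 t=44ms (window 4): ALLOW
  req#18 t=46ms (window 4): DENY
  req#19 t=49ms (window 4): DENY

Allowed counts by window: 2 2 2 2 2

Answer: 2 2 2 2 2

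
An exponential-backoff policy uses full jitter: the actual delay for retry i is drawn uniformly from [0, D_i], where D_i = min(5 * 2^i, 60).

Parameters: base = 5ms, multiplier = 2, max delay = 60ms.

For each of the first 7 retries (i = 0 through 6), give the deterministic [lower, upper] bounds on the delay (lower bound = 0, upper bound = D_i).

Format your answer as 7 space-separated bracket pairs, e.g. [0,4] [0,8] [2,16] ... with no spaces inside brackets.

Computing bounds per retry:
  i=0: D_i=min(5*2^0,60)=5, bounds=[0,5]
  i=1: D_i=min(5*2^1,60)=10, bounds=[0,10]
  i=2: D_i=min(5*2^2,60)=20, bounds=[0,20]
  i=3: D_i=min(5*2^3,60)=40, bounds=[0,40]
  i=4: D_i=min(5*2^4,60)=60, bounds=[0,60]
  i=5: D_i=min(5*2^5,60)=60, bounds=[0,60]
  i=6: D_i=min(5*2^6,60)=60, bounds=[0,60]

Answer: [0,5] [0,10] [0,20] [0,40] [0,60] [0,60] [0,60]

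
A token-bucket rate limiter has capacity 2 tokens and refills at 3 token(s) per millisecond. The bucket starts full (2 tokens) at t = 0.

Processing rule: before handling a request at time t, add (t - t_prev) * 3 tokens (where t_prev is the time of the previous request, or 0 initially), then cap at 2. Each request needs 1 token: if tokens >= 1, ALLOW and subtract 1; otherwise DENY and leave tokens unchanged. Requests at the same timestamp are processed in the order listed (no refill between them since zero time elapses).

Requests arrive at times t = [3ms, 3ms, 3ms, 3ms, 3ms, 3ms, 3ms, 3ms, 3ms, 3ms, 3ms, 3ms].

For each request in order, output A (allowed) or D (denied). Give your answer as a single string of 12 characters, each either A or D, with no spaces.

Simulating step by step:
  req#1 t=3ms: ALLOW
  req#2 t=3ms: ALLOW
  req#3 t=3ms: DENY
  req#4 t=3ms: DENY
  req#5 t=3ms: DENY
  req#6 t=3ms: DENY
  req#7 t=3ms: DENY
  req#8 t=3ms: DENY
  req#9 t=3ms: DENY
  req#10 t=3ms: DENY
  req#11 t=3ms: DENY
  req#12 t=3ms: DENY

Answer: AADDDDDDDDDD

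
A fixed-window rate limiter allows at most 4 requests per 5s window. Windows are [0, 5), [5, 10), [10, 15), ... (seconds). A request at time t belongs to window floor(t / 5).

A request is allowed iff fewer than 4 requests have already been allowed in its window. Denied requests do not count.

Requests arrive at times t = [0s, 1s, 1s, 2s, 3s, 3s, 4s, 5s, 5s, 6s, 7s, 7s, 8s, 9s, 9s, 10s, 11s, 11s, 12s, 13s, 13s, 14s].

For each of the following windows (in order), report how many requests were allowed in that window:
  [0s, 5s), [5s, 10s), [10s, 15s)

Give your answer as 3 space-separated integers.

Answer: 4 4 4

Derivation:
Processing requests:
  req#1 t=0s (window 0): ALLOW
  req#2 t=1s (window 0): ALLOW
  req#3 t=1s (window 0): ALLOW
  req#4 t=2s (window 0): ALLOW
  req#5 t=3s (window 0): DENY
  req#6 t=3s (window 0): DENY
  req#7 t=4s (window 0): DENY
  req#8 t=5s (window 1): ALLOW
  req#9 t=5s (window 1): ALLOW
  req#10 t=6s (window 1): ALLOW
  req#11 t=7s (window 1): ALLOW
  req#12 t=7s (window 1): DENY
  req#13 t=8s (window 1): DENY
  req#14 t=9s (window 1): DENY
  req#15 t=9s (window 1): DENY
  req#16 t=10s (window 2): ALLOW
  req#17 t=11s (window 2): ALLOW
  req#18 t=11s (window 2): ALLOW
  req#19 t=12s (window 2): ALLOW
  req#20 t=13s (window 2): DENY
  req#21 t=13s (window 2): DENY
  req#22 t=14s (window 2): DENY

Allowed counts by window: 4 4 4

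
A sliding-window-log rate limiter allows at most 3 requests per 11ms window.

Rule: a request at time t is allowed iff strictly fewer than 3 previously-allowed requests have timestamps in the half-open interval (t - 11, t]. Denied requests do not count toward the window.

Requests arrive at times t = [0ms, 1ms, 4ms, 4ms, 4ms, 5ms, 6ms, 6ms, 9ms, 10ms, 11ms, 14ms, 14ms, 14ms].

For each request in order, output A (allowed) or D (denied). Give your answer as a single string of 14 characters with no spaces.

Answer: AAADDDDDDDAADD

Derivation:
Tracking allowed requests in the window:
  req#1 t=0ms: ALLOW
  req#2 t=1ms: ALLOW
  req#3 t=4ms: ALLOW
  req#4 t=4ms: DENY
  req#5 t=4ms: DENY
  req#6 t=5ms: DENY
  req#7 t=6ms: DENY
  req#8 t=6ms: DENY
  req#9 t=9ms: DENY
  req#10 t=10ms: DENY
  req#11 t=11ms: ALLOW
  req#12 t=14ms: ALLOW
  req#13 t=14ms: DENY
  req#14 t=14ms: DENY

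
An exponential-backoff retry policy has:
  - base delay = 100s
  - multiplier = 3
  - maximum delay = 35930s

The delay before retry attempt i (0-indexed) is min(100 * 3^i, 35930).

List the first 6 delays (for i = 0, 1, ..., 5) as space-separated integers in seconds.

Computing each delay:
  i=0: min(100*3^0, 35930) = 100
  i=1: min(100*3^1, 35930) = 300
  i=2: min(100*3^2, 35930) = 900
  i=3: min(100*3^3, 35930) = 2700
  i=4: min(100*3^4, 35930) = 8100
  i=5: min(100*3^5, 35930) = 24300

Answer: 100 300 900 2700 8100 24300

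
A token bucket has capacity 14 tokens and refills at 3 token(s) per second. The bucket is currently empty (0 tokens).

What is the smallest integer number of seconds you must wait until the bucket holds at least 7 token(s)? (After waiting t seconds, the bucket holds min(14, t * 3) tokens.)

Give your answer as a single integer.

Answer: 3

Derivation:
Need t * 3 >= 7, so t >= 7/3.
Smallest integer t = ceil(7/3) = 3.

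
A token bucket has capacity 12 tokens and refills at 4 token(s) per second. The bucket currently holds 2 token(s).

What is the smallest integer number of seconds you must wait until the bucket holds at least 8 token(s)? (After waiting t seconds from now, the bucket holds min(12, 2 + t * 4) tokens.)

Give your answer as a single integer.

Answer: 2

Derivation:
Need 2 + t * 4 >= 8, so t >= 6/4.
Smallest integer t = ceil(6/4) = 2.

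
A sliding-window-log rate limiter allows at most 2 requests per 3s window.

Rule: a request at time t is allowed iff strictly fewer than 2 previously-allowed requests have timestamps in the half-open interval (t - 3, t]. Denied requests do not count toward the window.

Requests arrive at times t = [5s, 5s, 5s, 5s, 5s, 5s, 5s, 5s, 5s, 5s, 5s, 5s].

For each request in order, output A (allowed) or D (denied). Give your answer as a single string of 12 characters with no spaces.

Tracking allowed requests in the window:
  req#1 t=5s: ALLOW
  req#2 t=5s: ALLOW
  req#3 t=5s: DENY
  req#4 t=5s: DENY
  req#5 t=5s: DENY
  req#6 t=5s: DENY
  req#7 t=5s: DENY
  req#8 t=5s: DENY
  req#9 t=5s: DENY
  req#10 t=5s: DENY
  req#11 t=5s: DENY
  req#12 t=5s: DENY

Answer: AADDDDDDDDDD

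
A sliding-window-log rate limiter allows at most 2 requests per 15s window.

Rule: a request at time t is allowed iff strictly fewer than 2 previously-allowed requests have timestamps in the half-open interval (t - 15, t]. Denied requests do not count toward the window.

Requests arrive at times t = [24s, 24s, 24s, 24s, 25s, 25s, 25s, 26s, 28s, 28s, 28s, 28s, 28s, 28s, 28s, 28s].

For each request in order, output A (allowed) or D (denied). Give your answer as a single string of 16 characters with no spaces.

Tracking allowed requests in the window:
  req#1 t=24s: ALLOW
  req#2 t=24s: ALLOW
  req#3 t=24s: DENY
  req#4 t=24s: DENY
  req#5 t=25s: DENY
  req#6 t=25s: DENY
  req#7 t=25s: DENY
  req#8 t=26s: DENY
  req#9 t=28s: DENY
  req#10 t=28s: DENY
  req#11 t=28s: DENY
  req#12 t=28s: DENY
  req#13 t=28s: DENY
  req#14 t=28s: DENY
  req#15 t=28s: DENY
  req#16 t=28s: DENY

Answer: AADDDDDDDDDDDDDD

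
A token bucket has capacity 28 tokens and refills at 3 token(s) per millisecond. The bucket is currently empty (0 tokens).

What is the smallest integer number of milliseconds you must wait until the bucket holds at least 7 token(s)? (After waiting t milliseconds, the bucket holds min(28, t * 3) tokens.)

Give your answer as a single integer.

Answer: 3

Derivation:
Need t * 3 >= 7, so t >= 7/3.
Smallest integer t = ceil(7/3) = 3.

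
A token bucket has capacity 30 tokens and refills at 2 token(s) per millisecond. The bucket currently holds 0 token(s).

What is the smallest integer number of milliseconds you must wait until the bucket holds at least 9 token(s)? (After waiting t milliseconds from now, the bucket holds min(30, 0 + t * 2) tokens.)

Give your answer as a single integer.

Need 0 + t * 2 >= 9, so t >= 9/2.
Smallest integer t = ceil(9/2) = 5.

Answer: 5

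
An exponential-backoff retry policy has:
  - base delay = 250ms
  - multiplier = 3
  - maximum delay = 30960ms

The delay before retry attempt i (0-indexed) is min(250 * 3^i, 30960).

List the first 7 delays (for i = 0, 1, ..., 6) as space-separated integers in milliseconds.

Computing each delay:
  i=0: min(250*3^0, 30960) = 250
  i=1: min(250*3^1, 30960) = 750
  i=2: min(250*3^2, 30960) = 2250
  i=3: min(250*3^3, 30960) = 6750
  i=4: min(250*3^4, 30960) = 20250
  i=5: min(250*3^5, 30960) = 30960
  i=6: min(250*3^6, 30960) = 30960

Answer: 250 750 2250 6750 20250 30960 30960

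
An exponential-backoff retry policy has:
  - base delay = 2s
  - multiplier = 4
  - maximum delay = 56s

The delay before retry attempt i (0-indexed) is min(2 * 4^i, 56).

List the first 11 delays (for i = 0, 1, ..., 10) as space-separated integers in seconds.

Computing each delay:
  i=0: min(2*4^0, 56) = 2
  i=1: min(2*4^1, 56) = 8
  i=2: min(2*4^2, 56) = 32
  i=3: min(2*4^3, 56) = 56
  i=4: min(2*4^4, 56) = 56
  i=5: min(2*4^5, 56) = 56
  i=6: min(2*4^6, 56) = 56
  i=7: min(2*4^7, 56) = 56
  i=8: min(2*4^8, 56) = 56
  i=9: min(2*4^9, 56) = 56
  i=10: min(2*4^10, 56) = 56

Answer: 2 8 32 56 56 56 56 56 56 56 56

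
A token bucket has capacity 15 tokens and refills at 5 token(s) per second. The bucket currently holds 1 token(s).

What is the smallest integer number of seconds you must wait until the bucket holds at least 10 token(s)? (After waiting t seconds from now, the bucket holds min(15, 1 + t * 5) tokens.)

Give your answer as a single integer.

Answer: 2

Derivation:
Need 1 + t * 5 >= 10, so t >= 9/5.
Smallest integer t = ceil(9/5) = 2.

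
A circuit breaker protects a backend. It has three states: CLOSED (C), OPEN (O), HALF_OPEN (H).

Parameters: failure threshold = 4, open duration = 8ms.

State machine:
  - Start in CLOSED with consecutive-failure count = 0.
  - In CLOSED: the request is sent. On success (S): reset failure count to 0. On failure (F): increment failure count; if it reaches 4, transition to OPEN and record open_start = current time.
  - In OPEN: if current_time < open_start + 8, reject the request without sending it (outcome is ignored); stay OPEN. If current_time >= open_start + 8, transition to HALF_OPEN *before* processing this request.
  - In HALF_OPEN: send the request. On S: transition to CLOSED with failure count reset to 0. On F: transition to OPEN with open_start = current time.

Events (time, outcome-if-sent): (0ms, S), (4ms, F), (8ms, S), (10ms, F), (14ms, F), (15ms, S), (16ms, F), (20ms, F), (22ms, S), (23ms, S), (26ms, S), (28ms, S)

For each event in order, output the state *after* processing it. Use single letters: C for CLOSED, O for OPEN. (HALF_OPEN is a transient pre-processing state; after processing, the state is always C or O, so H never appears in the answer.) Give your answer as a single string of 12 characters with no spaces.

Answer: CCCCCCCCCCCC

Derivation:
State after each event:
  event#1 t=0ms outcome=S: state=CLOSED
  event#2 t=4ms outcome=F: state=CLOSED
  event#3 t=8ms outcome=S: state=CLOSED
  event#4 t=10ms outcome=F: state=CLOSED
  event#5 t=14ms outcome=F: state=CLOSED
  event#6 t=15ms outcome=S: state=CLOSED
  event#7 t=16ms outcome=F: state=CLOSED
  event#8 t=20ms outcome=F: state=CLOSED
  event#9 t=22ms outcome=S: state=CLOSED
  event#10 t=23ms outcome=S: state=CLOSED
  event#11 t=26ms outcome=S: state=CLOSED
  event#12 t=28ms outcome=S: state=CLOSED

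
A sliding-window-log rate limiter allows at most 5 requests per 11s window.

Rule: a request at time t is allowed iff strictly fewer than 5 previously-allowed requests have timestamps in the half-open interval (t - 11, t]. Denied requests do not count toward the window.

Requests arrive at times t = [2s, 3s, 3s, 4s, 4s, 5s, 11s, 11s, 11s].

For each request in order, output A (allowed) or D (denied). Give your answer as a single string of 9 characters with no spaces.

Answer: AAAAADDDD

Derivation:
Tracking allowed requests in the window:
  req#1 t=2s: ALLOW
  req#2 t=3s: ALLOW
  req#3 t=3s: ALLOW
  req#4 t=4s: ALLOW
  req#5 t=4s: ALLOW
  req#6 t=5s: DENY
  req#7 t=11s: DENY
  req#8 t=11s: DENY
  req#9 t=11s: DENY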